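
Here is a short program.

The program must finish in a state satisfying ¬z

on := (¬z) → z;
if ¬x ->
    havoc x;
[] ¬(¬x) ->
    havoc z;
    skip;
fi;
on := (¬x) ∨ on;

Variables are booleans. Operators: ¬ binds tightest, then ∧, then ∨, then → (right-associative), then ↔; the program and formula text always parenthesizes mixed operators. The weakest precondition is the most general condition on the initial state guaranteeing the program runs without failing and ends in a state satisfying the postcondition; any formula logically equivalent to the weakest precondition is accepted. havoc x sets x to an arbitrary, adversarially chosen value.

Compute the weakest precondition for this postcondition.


Working backward. After the program, ¬z must hold.
Before on := (¬x) ∨ on: ¬z
Then branch requires ¬z; else branch requires false.
Before the if: ((¬x) → (¬z)) ∧ (¬x)
Before on := (¬z) → z: ((¬x) → (¬z)) ∧ (¬x)
Answer: WP = ((¬x) → (¬z)) ∧ (¬x)


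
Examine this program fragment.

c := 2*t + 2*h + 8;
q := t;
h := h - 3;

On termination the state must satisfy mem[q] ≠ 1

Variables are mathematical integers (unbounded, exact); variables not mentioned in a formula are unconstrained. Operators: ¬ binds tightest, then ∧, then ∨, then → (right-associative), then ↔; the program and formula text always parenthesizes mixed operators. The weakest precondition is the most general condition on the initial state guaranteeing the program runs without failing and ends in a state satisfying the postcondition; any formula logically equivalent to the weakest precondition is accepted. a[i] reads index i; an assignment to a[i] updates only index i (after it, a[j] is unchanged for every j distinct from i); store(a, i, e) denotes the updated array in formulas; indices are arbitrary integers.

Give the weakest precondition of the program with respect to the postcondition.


Working backward. After the program, mem[q] ≠ 1 must hold.
Before h := h - 3: mem[q] ≠ 1
Before q := t: mem[t] ≠ 1
Before c := 2*t + 2*h + 8: mem[t] ≠ 1
Answer: WP = mem[t] ≠ 1


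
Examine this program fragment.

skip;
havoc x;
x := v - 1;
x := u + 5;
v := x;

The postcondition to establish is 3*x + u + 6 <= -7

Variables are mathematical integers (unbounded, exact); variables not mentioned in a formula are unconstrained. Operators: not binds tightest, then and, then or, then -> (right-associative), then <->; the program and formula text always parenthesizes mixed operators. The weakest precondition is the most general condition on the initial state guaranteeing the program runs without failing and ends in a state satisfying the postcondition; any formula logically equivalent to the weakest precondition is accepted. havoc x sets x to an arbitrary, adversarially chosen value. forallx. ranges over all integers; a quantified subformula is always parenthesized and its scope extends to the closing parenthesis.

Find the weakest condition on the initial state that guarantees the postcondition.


Working backward. After the program, the postcondition 3*x + u + 6 <= -7 must hold; in canonical form it is u + 3*x <= -13.
Before v := x: u + 3*x <= -13
Before x := u + 5: 4*u <= -28
Before x := v - 1: 4*u <= -28
Before havoc x: 4*u <= -28
Before skip: 4*u <= -28
Answer: WP = 4*u <= -28


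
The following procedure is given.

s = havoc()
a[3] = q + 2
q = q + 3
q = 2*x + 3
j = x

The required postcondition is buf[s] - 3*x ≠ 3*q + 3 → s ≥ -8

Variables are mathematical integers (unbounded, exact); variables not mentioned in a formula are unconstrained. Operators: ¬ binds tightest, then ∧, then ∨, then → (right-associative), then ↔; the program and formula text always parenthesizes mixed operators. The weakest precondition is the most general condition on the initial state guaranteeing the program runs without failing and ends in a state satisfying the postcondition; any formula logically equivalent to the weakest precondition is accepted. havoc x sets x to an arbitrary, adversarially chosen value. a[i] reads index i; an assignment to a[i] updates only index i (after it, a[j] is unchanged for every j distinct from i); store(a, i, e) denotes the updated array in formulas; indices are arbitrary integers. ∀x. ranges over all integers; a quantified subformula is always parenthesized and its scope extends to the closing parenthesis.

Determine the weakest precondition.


Working backward. After the program, the postcondition buf[s] - 3*x ≠ 3*q + 3 → s ≥ -8 must hold; in canonical form it is buf[s] ≠ 3*q + 3*x + 3 → s ≥ -8.
Before j := x: buf[s] ≠ 3*q + 3*x + 3 → s ≥ -8
Before q := 2*x + 3: buf[s] ≠ 9*x + 12 → s ≥ -8
Before q := q + 3: buf[s] ≠ 9*x + 12 → s ≥ -8
Before a[3] := q + 2: buf[s] ≠ 9*x + 12 → s ≥ -8
Before havoc s: ∀s_1. (buf[s_1] ≠ 9*x + 12 → s_1 ≥ -8)
Answer: WP = ∀s_1. (buf[s_1] ≠ 9*x + 12 → s_1 ≥ -8)


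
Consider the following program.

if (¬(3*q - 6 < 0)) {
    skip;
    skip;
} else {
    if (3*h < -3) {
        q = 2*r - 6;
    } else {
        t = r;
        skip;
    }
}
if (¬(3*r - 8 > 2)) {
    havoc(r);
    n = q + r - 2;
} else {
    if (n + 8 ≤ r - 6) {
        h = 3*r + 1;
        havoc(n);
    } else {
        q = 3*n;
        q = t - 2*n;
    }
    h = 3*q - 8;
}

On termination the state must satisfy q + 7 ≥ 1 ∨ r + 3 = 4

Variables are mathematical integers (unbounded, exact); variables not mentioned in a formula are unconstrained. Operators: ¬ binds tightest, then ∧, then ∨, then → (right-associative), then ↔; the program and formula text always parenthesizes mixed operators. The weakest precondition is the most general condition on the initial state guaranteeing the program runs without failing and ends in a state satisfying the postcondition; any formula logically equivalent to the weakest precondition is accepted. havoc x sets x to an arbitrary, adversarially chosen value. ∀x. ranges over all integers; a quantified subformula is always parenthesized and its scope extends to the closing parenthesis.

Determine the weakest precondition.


Working backward. After the program, the postcondition q + 7 ≥ 1 ∨ r + 3 = 4 must hold; in canonical form it is q ≥ -6 ∨ r = 1.
Then branch requires ∀r_1. (q ≥ -6 ∨ r_1 = 1); else branch requires (n ≤ r - 14 → (q ≥ -6 ∨ r = 1)) ∧ ((¬(n ≤ r - 14)) → (t ≥ 2*n - 6 ∨ r = 1)).
Before the if: ((¬(3*r > 10)) → (∀r_1. (q ≥ -6 ∨ r_1 = 1))) ∧ (3*r > 10 → ((n ≤ r - 14 → (q ≥ -6 ∨ r = 1)) ∧ ((¬(n ≤ r - 14)) → (t ≥ 2*n - 6 ∨ r = 1))))
Then branch requires ((¬(3*r > 10)) → (∀r_1. (q ≥ -6 ∨ r_1 = 1))) ∧ (3*r > 10 → ((n ≤ r - 14 → (q ≥ -6 ∨ r = 1)) ∧ ((¬(n ≤ r - 14)) → (t ≥ 2*n - 6 ∨ r = 1)))); else branch requires (3*h < -3 → (((¬(3*r > 10)) → (∀r_1. (2*r ≥ 0 ∨ r_1 = 1))) ∧ (3*r > 10 → ((n ≤ r - 14 → (2*r ≥ 0 ∨ r = 1)) ∧ ((¬(n ≤ r - 14)) → (t ≥ 2*n - 6 ∨ r = 1)))))) ∧ ((¬(3*h < -3)) → (((¬(3*r > 10)) → (∀r_1. (q ≥ -6 ∨ r_1 = 1))) ∧ (3*r > 10 → ((n ≤ r - 14 → (q ≥ -6 ∨ r = 1)) ∧ ((¬(n ≤ r - 14)) → (r ≥ 2*n - 6 ∨ r = 1)))))).
Before the if: ((¬(3*q < 6)) → (((¬(3*r > 10)) → (∀r_1. (q ≥ -6 ∨ r_1 = 1))) ∧ (3*r > 10 → ((n ≤ r - 14 → (q ≥ -6 ∨ r = 1)) ∧ ((¬(n ≤ r - 14)) → (t ≥ 2*n - 6 ∨ r = 1)))))) ∧ (3*q < 6 → ((3*h < -3 → (((¬(3*r > 10)) → (∀r_1. (2*r ≥ 0 ∨ r_1 = 1))) ∧ (3*r > 10 → ((n ≤ r - 14 → (2*r ≥ 0 ∨ r = 1)) ∧ ((¬(n ≤ r - 14)) → (t ≥ 2*n - 6 ∨ r = 1)))))) ∧ ((¬(3*h < -3)) → (((¬(3*r > 10)) → (∀r_1. (q ≥ -6 ∨ r_1 = 1))) ∧ (3*r > 10 → ((n ≤ r - 14 → (q ≥ -6 ∨ r = 1)) ∧ ((¬(n ≤ r - 14)) → (r ≥ 2*n - 6 ∨ r = 1))))))))
Answer: WP = ((¬(3*q < 6)) → (((¬(3*r > 10)) → (∀r_1. (q ≥ -6 ∨ r_1 = 1))) ∧ (3*r > 10 → ((n ≤ r - 14 → (q ≥ -6 ∨ r = 1)) ∧ ((¬(n ≤ r - 14)) → (t ≥ 2*n - 6 ∨ r = 1)))))) ∧ (3*q < 6 → ((3*h < -3 → (((¬(3*r > 10)) → (∀r_1. (2*r ≥ 0 ∨ r_1 = 1))) ∧ (3*r > 10 → ((n ≤ r - 14 → (2*r ≥ 0 ∨ r = 1)) ∧ ((¬(n ≤ r - 14)) → (t ≥ 2*n - 6 ∨ r = 1)))))) ∧ ((¬(3*h < -3)) → (((¬(3*r > 10)) → (∀r_1. (q ≥ -6 ∨ r_1 = 1))) ∧ (3*r > 10 → ((n ≤ r - 14 → (q ≥ -6 ∨ r = 1)) ∧ ((¬(n ≤ r - 14)) → (r ≥ 2*n - 6 ∨ r = 1))))))))


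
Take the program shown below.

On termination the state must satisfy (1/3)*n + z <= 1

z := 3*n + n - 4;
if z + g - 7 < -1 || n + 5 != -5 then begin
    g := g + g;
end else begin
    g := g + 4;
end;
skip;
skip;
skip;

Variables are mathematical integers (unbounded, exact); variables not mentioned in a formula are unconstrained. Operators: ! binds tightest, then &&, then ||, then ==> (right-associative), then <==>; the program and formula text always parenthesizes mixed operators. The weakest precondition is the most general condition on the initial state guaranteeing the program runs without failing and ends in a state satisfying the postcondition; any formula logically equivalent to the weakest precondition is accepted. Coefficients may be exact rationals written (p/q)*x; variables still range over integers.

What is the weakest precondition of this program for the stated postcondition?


Working backward. After the program, (1/3)*n + z <= 1 must hold.
Before skip: (1/3)*n + z <= 1
Before skip: (1/3)*n + z <= 1
Before skip: (1/3)*n + z <= 1
Then branch requires (1/3)*n + z <= 1; else branch requires (1/3)*n + z <= 1.
Before the if: ((g + z < 6 || n != -10) ==> (1/3)*n + z <= 1) && ((!(g + z < 6 || n != -10)) ==> (1/3)*n + z <= 1)
Before z := 3*n + n - 4: ((g + 4*n < 10 || n != -10) ==> (13/3)*n <= 5) && ((!(g + 4*n < 10 || n != -10)) ==> (13/3)*n <= 5)
Answer: WP = ((g + 4*n < 10 || n != -10) ==> (13/3)*n <= 5) && ((!(g + 4*n < 10 || n != -10)) ==> (13/3)*n <= 5)


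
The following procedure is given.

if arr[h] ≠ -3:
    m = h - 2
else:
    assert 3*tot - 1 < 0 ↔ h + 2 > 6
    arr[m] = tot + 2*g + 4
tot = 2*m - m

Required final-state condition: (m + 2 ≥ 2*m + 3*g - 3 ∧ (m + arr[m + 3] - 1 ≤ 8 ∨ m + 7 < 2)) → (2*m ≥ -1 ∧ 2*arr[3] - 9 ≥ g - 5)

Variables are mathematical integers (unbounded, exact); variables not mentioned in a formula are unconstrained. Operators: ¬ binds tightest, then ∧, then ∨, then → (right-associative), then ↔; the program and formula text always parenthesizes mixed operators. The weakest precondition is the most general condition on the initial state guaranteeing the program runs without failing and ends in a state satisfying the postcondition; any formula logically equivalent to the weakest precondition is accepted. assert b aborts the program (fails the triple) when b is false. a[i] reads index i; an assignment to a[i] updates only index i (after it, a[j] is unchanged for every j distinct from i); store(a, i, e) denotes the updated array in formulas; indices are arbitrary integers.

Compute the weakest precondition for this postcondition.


Working backward. After the program, the postcondition (m + 2 ≥ 2*m + 3*g - 3 ∧ (m + arr[m + 3] - 1 ≤ 8 ∨ m + 7 < 2)) → (2*m ≥ -1 ∧ 2*arr[3] - 9 ≥ g - 5) must hold; in canonical form it is (3*g + m ≤ 5 ∧ (arr[m + 3] + m ≤ 9 ∨ m < -5)) → (2*m ≥ -1 ∧ 2*arr[3] ≥ g + 4).
Before tot := 2*m - m: (3*g + m ≤ 5 ∧ (arr[m + 3] + m ≤ 9 ∨ m < -5)) → (2*m ≥ -1 ∧ 2*arr[3] ≥ g + 4)
Then branch requires (3*g + h ≤ 7 ∧ (arr[h + 1] + h ≤ 11 ∨ h < -3)) → (2*h ≥ 3 ∧ 2*arr[3] ≥ g + 4); else branch requires (3*tot < 1 ↔ h > 4) ∧ ((3*g + m ≤ 5 ∧ (store(arr, m, 2*g + tot + 4)[m + 3] + m ≤ 9 ∨ m < -5)) → (2*m ≥ -1 ∧ 2*store(arr, m, 2*g + tot + 4)[3] ≥ g + 4)).
Before the if: (arr[h] ≠ -3 → ((3*g + h ≤ 7 ∧ (arr[h + 1] + h ≤ 11 ∨ h < -3)) → (2*h ≥ 3 ∧ 2*arr[3] ≥ g + 4))) ∧ ((¬(arr[h] ≠ -3)) → ((3*tot < 1 ↔ h > 4) ∧ ((3*g + m ≤ 5 ∧ (store(arr, m, 2*g + tot + 4)[m + 3] + m ≤ 9 ∨ m < -5)) → (2*m ≥ -1 ∧ 2*store(arr, m, 2*g + tot + 4)[3] ≥ g + 4))))
Answer: WP = (arr[h] ≠ -3 → ((3*g + h ≤ 7 ∧ (arr[h + 1] + h ≤ 11 ∨ h < -3)) → (2*h ≥ 3 ∧ 2*arr[3] ≥ g + 4))) ∧ ((¬(arr[h] ≠ -3)) → ((3*tot < 1 ↔ h > 4) ∧ ((3*g + m ≤ 5 ∧ (store(arr, m, 2*g + tot + 4)[m + 3] + m ≤ 9 ∨ m < -5)) → (2*m ≥ -1 ∧ 2*store(arr, m, 2*g + tot + 4)[3] ≥ g + 4))))


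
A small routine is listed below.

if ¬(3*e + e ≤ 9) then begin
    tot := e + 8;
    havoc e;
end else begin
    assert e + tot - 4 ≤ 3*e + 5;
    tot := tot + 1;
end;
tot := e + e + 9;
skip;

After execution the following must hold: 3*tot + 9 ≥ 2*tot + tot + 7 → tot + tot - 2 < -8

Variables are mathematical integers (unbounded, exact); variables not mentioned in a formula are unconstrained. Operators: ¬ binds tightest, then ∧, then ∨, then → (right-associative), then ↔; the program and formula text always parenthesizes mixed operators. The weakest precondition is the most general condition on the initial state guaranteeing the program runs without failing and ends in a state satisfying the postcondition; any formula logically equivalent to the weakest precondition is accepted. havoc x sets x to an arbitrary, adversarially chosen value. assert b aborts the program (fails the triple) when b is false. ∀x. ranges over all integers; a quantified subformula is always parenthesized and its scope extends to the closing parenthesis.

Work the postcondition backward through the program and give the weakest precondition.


Working backward. After the program, the postcondition 3*tot + 9 ≥ 2*tot + tot + 7 → tot + tot - 2 < -8 must hold; in canonical form it is 2*tot < -6.
Before skip: 2*tot < -6
Before tot := e + e + 9: 4*e < -24
Then branch requires ∀e_1. 4*e_1 < -24; else branch requires tot ≤ 2*e + 9 ∧ 4*e < -24.
Before the if: ((¬(4*e ≤ 9)) → (∀e_1. 4*e_1 < -24)) ∧ (4*e ≤ 9 → (tot ≤ 2*e + 9 ∧ 4*e < -24))
Answer: WP = ((¬(4*e ≤ 9)) → (∀e_1. 4*e_1 < -24)) ∧ (4*e ≤ 9 → (tot ≤ 2*e + 9 ∧ 4*e < -24))


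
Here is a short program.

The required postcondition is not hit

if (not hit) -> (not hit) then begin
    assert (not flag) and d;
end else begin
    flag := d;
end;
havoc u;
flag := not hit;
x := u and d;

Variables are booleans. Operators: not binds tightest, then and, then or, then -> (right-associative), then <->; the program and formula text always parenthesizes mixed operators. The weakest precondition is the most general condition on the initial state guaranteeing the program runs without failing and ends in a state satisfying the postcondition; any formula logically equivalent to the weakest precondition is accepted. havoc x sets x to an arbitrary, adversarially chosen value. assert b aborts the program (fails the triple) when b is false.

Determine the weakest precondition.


Working backward. After the program, not hit must hold.
Before x := u and d: not hit
Before flag := not hit: not hit
Before havoc u: not hit
Then branch requires (not flag) and d and (not hit); else branch requires not hit.
Before the if: (not flag) and d and (not hit)
Answer: WP = (not flag) and d and (not hit)


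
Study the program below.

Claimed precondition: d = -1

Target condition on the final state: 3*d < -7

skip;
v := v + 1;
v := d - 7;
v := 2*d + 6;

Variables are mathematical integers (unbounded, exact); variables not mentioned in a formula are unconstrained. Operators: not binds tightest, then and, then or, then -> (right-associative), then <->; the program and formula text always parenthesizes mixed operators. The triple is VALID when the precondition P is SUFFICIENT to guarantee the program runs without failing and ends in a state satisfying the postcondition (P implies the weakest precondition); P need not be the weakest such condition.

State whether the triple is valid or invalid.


Working backward. After the program, 3*d < -7 must hold.
Before v := 2*d + 6: 3*d < -7
Before v := d - 7: 3*d < -7
Before v := v + 1: 3*d < -7
Before skip: 3*d < -7
The weakest precondition is 3*d < -7.
Check whether d = -1 implies it.
Countermodel: at the initial state d = -1, the precondition holds but the weakest precondition fails.
Answer: invalid


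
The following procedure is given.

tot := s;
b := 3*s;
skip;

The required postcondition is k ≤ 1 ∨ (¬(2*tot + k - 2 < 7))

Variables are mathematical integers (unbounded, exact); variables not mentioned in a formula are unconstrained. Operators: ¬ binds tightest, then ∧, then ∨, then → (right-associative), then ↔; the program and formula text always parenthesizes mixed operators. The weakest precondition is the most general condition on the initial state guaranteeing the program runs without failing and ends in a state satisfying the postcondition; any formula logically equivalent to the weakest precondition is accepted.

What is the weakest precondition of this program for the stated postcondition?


Working backward. After the program, the postcondition k ≤ 1 ∨ (¬(2*tot + k - 2 < 7)) must hold; in canonical form it is k ≤ 1 ∨ (¬(k + 2*tot < 9)).
Before skip: k ≤ 1 ∨ (¬(k + 2*tot < 9))
Before b := 3*s: k ≤ 1 ∨ (¬(k + 2*tot < 9))
Before tot := s: k ≤ 1 ∨ (¬(k + 2*s < 9))
Answer: WP = k ≤ 1 ∨ (¬(k + 2*s < 9))


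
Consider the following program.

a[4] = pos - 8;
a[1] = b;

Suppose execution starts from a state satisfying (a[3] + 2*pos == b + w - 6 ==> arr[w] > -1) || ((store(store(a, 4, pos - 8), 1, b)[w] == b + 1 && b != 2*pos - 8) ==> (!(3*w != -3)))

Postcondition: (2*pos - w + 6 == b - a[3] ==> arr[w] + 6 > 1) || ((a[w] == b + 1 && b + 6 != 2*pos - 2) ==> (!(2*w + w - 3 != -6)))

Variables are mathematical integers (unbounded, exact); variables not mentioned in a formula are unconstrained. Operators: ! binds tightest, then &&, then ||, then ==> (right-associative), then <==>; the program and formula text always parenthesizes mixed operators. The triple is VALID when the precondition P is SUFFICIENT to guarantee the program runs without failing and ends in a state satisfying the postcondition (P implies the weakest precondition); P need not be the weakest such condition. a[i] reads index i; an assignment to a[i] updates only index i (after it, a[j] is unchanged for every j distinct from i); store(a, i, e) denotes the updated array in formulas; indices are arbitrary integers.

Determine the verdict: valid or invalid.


Working backward. After the program, the postcondition (2*pos - w + 6 == b - a[3] ==> arr[w] + 6 > 1) || ((a[w] == b + 1 && b + 6 != 2*pos - 2) ==> (!(2*w + w - 3 != -6))) must hold; in canonical form it is (a[3] + 2*pos == b + w - 6 ==> arr[w] > -5) || ((a[w] == b + 1 && b != 2*pos - 8) ==> (!(3*w != -3))).
Before a[1] := b: (a[3] + 2*pos == b + w - 6 ==> arr[w] > -5) || ((store(a, 1, b)[w] == b + 1 && b != 2*pos - 8) ==> (!(3*w != -3)))
Before a[4] := pos - 8: (a[3] + 2*pos == b + w - 6 ==> arr[w] > -5) || ((store(store(a, 4, pos - 8), 1, b)[w] == b + 1 && b != 2*pos - 8) ==> (!(3*w != -3)))
The weakest precondition is (a[3] + 2*pos == b + w - 6 ==> arr[w] > -5) || ((store(store(a, 4, pos - 8), 1, b)[w] == b + 1 && b != 2*pos - 8) ==> (!(3*w != -3))).
Check whether (a[3] + 2*pos == b + w - 6 ==> arr[w] > -1) || ((store(store(a, 4, pos - 8), 1, b)[w] == b + 1 && b != 2*pos - 8) ==> (!(3*w != -3))) implies it.
Every state satisfying the precondition satisfies the weakest precondition: the implication holds.
Answer: valid


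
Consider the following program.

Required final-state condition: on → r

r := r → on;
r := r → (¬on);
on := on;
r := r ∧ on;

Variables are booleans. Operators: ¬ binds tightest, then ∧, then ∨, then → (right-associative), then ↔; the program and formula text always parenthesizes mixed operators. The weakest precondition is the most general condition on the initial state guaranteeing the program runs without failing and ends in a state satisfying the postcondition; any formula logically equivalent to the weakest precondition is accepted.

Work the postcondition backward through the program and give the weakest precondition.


Working backward. After the program, on → r must hold.
Before r := r ∧ on: on → (r ∧ on)
Before on := on: on → (r ∧ on)
Before r := r → (¬on): on → ((r → (¬on)) ∧ on)
Before r := r → on: on → (((r → on) → (¬on)) ∧ on)
Answer: WP = on → (((r → on) → (¬on)) ∧ on)


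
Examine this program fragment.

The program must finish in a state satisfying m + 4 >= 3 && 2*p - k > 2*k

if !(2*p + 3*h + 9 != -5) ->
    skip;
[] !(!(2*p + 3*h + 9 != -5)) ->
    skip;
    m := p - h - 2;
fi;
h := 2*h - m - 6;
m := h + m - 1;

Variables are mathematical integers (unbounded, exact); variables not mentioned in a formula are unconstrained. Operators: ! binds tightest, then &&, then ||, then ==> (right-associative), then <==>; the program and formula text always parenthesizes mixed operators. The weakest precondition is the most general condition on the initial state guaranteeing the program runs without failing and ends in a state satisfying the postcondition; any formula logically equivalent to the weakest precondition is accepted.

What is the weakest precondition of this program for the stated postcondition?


Working backward. After the program, the postcondition m + 4 >= 3 && 2*p - k > 2*k must hold; in canonical form it is m >= -1 && 2*p > 3*k.
Before m := h + m - 1: h + m >= 0 && 2*p > 3*k
Before h := 2*h - m - 6: 2*h >= 6 && 2*p > 3*k
Then branch requires 2*h >= 6 && 2*p > 3*k; else branch requires 2*h >= 6 && 2*p > 3*k.
Before the if: ((!(3*h + 2*p != -14)) ==> (2*h >= 6 && 2*p > 3*k)) && (3*h + 2*p != -14 ==> (2*h >= 6 && 2*p > 3*k))
Answer: WP = ((!(3*h + 2*p != -14)) ==> (2*h >= 6 && 2*p > 3*k)) && (3*h + 2*p != -14 ==> (2*h >= 6 && 2*p > 3*k))


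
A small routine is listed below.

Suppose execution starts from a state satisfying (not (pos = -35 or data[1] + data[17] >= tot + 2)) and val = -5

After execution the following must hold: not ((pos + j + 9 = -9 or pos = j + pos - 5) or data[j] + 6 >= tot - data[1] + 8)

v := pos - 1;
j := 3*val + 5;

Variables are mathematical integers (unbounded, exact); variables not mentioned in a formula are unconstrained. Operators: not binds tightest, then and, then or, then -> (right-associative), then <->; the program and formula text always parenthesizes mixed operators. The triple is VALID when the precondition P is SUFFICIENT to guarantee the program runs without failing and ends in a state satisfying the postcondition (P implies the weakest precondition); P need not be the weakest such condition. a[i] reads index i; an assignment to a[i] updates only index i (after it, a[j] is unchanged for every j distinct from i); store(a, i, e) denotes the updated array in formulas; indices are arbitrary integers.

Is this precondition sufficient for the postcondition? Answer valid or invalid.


Working backward. After the program, the postcondition not ((pos + j + 9 = -9 or pos = j + pos - 5) or data[j] + 6 >= tot - data[1] + 8) must hold; in canonical form it is not (j + pos = -18 or j = 5 or data[1] + data[j] >= tot + 2).
Before j := 3*val + 5: not (pos + 3*val = -23 or 3*val = 0 or data[3*val + 5] + data[1] >= tot + 2)
Before v := pos - 1: not (pos + 3*val = -23 or 3*val = 0 or data[3*val + 5] + data[1] >= tot + 2)
The weakest precondition is not (pos + 3*val = -23 or 3*val = 0 or data[3*val + 5] + data[1] >= tot + 2).
Check whether (not (pos = -35 or data[1] + data[17] >= tot + 2)) and val = -5 implies it.
Countermodel: at the initial state data = {[-10] = 0, [1] = 0, [17] = -1, elsewhere 0}, pos = -8, tot = -2, val = -5, the precondition holds but the weakest precondition fails.
Answer: invalid


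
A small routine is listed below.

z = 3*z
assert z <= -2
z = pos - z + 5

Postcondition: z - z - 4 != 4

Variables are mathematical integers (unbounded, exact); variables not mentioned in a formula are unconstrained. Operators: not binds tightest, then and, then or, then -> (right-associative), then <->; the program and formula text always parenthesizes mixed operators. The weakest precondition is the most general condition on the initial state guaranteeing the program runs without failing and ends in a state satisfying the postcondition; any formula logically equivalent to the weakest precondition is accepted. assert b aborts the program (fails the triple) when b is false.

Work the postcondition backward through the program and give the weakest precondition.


Working backward. After the program, the postcondition z - z - 4 != 4 must hold; in canonical form it is true.
Before z := pos - z + 5: true
Before assert z <= -2: z <= -2
Before z := 3*z: 3*z <= -2
Answer: WP = 3*z <= -2


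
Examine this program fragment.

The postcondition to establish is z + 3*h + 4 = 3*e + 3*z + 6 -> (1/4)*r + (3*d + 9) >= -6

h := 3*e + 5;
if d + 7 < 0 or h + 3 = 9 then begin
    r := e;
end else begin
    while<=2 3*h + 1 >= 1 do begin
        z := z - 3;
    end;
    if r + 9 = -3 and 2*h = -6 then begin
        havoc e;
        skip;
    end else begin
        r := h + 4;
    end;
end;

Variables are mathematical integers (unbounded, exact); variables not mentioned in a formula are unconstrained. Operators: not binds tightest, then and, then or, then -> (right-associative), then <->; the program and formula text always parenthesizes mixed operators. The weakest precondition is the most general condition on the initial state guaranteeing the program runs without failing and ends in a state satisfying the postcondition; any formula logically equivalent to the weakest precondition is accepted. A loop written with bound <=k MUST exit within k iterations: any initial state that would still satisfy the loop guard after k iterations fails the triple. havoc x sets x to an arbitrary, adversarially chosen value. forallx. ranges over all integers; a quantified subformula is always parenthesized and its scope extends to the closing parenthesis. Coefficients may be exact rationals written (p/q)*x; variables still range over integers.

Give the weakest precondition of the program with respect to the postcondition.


Working backward. After the program, the postcondition z + 3*h + 4 = 3*e + 3*z + 6 -> (1/4)*r + (3*d + 9) >= -6 must hold; in canonical form it is 3*h = 3*e + 2*z + 2 -> 3*d + (1/4)*r >= -15.
Then branch requires 3*h = 3*e + 2*z + 2 -> 3*d + (1/4)*e >= -15; else branch requires (3*h >= 0 -> ((3*h >= 0 -> ((not (3*h >= 0)) and ((r = -12 and 2*h = -6) -> (forall e_1. (3*h = 3*e_1 + 2*z - 10 -> 3*d + (1/4)*r >= -15))) and ((not (r = -12 and 2*h = -6)) -> (3*h = 3*e + 2*z - 10 -> 3*d + (1/4)*h >= -16)))) and ((not (3*h >= 0)) -> (((r = -12 and 2*h = -6) -> (forall e_1. (3*h = 3*e_1 + 2*z - 4 -> 3*d + (1/4)*r >= -15))) and ((not (r = -12 and 2*h = -6)) -> (3*h = 3*e + 2*z - 4 -> 3*d + (1/4)*h >= -16)))))) and ((not (3*h >= 0)) -> (((r = -12 and 2*h = -6) -> (forall e_1. (3*h = 3*e_1 + 2*z + 2 -> 3*d + (1/4)*r >= -15))) and ((not (r = -12 and 2*h = -6)) -> (3*h = 3*e + 2*z + 2 -> 3*d + (1/4)*h >= -16)))).
Before the if: ((d < -7 or h = 6) -> (3*h = 3*e + 2*z + 2 -> 3*d + (1/4)*e >= -15)) and ((not (d < -7 or h = 6)) -> ((3*h >= 0 -> ((3*h >= 0 -> ((not (3*h >= 0)) and ((r = -12 and 2*h = -6) -> (forall e_1. (3*h = 3*e_1 + 2*z - 10 -> 3*d + (1/4)*r >= -15))) and ((not (r = -12 and 2*h = -6)) -> (3*h = 3*e + 2*z - 10 -> 3*d + (1/4)*h >= -16)))) and ((not (3*h >= 0)) -> (((r = -12 and 2*h = -6) -> (forall e_1. (3*h = 3*e_1 + 2*z - 4 -> 3*d + (1/4)*r >= -15))) and ((not (r = -12 and 2*h = -6)) -> (3*h = 3*e + 2*z - 4 -> 3*d + (1/4)*h >= -16)))))) and ((not (3*h >= 0)) -> (((r = -12 and 2*h = -6) -> (forall e_1. (3*h = 3*e_1 + 2*z + 2 -> 3*d + (1/4)*r >= -15))) and ((not (r = -12 and 2*h = -6)) -> (3*h = 3*e + 2*z + 2 -> 3*d + (1/4)*h >= -16))))))
Before h := 3*e + 5: ((d < -7 or 3*e = 1) -> (6*e = 2*z - 13 -> 3*d + (1/4)*e >= -15)) and ((not (d < -7 or 3*e = 1)) -> ((9*e >= -15 -> ((9*e >= -15 -> ((not (9*e >= -15)) and ((r = -12 and 6*e = -16) -> (forall e_1. (9*e = 3*e_1 + 2*z - 25 -> 3*d + (1/4)*r >= -15))) and ((not (r = -12 and 6*e = -16)) -> (6*e = 2*z - 25 -> 3*d + (3/4)*e >= -69/4)))) and ((not (9*e >= -15)) -> (((r = -12 and 6*e = -16) -> (forall e_1. (9*e = 3*e_1 + 2*z - 19 -> 3*d + (1/4)*r >= -15))) and ((not (r = -12 and 6*e = -16)) -> (6*e = 2*z - 19 -> 3*d + (3/4)*e >= -69/4)))))) and ((not (9*e >= -15)) -> (((r = -12 and 6*e = -16) -> (forall e_1. (9*e = 3*e_1 + 2*z - 13 -> 3*d + (1/4)*r >= -15))) and ((not (r = -12 and 6*e = -16)) -> (6*e = 2*z - 13 -> 3*d + (3/4)*e >= -69/4))))))
Answer: WP = ((d < -7 or 3*e = 1) -> (6*e = 2*z - 13 -> 3*d + (1/4)*e >= -15)) and ((not (d < -7 or 3*e = 1)) -> ((9*e >= -15 -> ((9*e >= -15 -> ((not (9*e >= -15)) and ((r = -12 and 6*e = -16) -> (forall e_1. (9*e = 3*e_1 + 2*z - 25 -> 3*d + (1/4)*r >= -15))) and ((not (r = -12 and 6*e = -16)) -> (6*e = 2*z - 25 -> 3*d + (3/4)*e >= -69/4)))) and ((not (9*e >= -15)) -> (((r = -12 and 6*e = -16) -> (forall e_1. (9*e = 3*e_1 + 2*z - 19 -> 3*d + (1/4)*r >= -15))) and ((not (r = -12 and 6*e = -16)) -> (6*e = 2*z - 19 -> 3*d + (3/4)*e >= -69/4)))))) and ((not (9*e >= -15)) -> (((r = -12 and 6*e = -16) -> (forall e_1. (9*e = 3*e_1 + 2*z - 13 -> 3*d + (1/4)*r >= -15))) and ((not (r = -12 and 6*e = -16)) -> (6*e = 2*z - 13 -> 3*d + (3/4)*e >= -69/4))))))


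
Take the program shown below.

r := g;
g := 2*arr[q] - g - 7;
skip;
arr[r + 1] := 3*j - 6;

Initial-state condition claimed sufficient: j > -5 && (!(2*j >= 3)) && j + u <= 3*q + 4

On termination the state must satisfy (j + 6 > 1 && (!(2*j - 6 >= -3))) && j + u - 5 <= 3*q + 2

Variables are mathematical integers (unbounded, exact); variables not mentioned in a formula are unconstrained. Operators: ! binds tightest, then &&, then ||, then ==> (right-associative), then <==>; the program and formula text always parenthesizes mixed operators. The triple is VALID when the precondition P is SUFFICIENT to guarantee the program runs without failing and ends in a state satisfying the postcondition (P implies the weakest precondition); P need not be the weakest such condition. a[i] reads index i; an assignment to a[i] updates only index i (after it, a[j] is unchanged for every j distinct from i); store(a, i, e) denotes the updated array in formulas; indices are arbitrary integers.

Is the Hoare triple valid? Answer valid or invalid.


Working backward. After the program, the postcondition (j + 6 > 1 && (!(2*j - 6 >= -3))) && j + u - 5 <= 3*q + 2 must hold; in canonical form it is j > -5 && (!(2*j >= 3)) && j + u <= 3*q + 7.
Before arr[r + 1] := 3*j - 6: j > -5 && (!(2*j >= 3)) && j + u <= 3*q + 7
Before skip: j > -5 && (!(2*j >= 3)) && j + u <= 3*q + 7
Before g := 2*arr[q] - g - 7: j > -5 && (!(2*j >= 3)) && j + u <= 3*q + 7
Before r := g: j > -5 && (!(2*j >= 3)) && j + u <= 3*q + 7
The weakest precondition is j > -5 && (!(2*j >= 3)) && j + u <= 3*q + 7.
Check whether j > -5 && (!(2*j >= 3)) && j + u <= 3*q + 4 implies it.
Every state satisfying the precondition satisfies the weakest precondition: the implication holds.
Answer: valid


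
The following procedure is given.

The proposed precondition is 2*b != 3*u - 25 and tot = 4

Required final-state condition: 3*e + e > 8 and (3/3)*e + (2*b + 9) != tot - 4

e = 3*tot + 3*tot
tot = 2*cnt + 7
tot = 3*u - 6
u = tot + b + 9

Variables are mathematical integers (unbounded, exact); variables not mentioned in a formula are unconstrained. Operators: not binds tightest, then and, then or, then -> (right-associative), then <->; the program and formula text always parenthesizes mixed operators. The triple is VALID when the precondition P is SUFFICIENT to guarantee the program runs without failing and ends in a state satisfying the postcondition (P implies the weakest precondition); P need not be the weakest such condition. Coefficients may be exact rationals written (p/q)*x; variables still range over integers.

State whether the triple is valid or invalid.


Working backward. After the program, the postcondition 3*e + e > 8 and (3/3)*e + (2*b + 9) != tot - 4 must hold; in canonical form it is 4*e > 8 and 2*b + e != tot - 13.
Before u := tot + b + 9: 4*e > 8 and 2*b + e != tot - 13
Before tot := 3*u - 6: 4*e > 8 and 2*b + e != 3*u - 19
Before tot := 2*cnt + 7: 4*e > 8 and 2*b + e != 3*u - 19
Before e := 3*tot + 3*tot: 24*tot > 8 and 2*b + 6*tot != 3*u - 19
The weakest precondition is 24*tot > 8 and 2*b + 6*tot != 3*u - 19.
Check whether 2*b != 3*u - 25 and tot = 4 implies it.
Countermodel: at the initial state b = -20, tot = 4, u = 1, the precondition holds but the weakest precondition fails.
Answer: invalid


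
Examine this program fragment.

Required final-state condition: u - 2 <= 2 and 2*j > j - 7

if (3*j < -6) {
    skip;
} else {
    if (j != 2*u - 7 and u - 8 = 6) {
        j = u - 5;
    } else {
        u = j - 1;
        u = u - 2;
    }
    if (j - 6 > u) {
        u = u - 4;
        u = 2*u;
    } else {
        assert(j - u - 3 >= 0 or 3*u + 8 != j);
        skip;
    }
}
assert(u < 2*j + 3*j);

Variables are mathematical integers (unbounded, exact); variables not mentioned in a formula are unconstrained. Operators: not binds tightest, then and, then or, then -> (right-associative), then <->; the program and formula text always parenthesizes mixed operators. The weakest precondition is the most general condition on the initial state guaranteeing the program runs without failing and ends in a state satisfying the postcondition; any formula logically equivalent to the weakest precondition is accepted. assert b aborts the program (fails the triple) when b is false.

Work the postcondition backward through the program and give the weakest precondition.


Working backward. After the program, the postcondition u - 2 <= 2 and 2*j > j - 7 must hold; in canonical form it is u <= 4 and j > -7.
Before assert u < 2*j + 3*j: u < 5*j and u <= 4 and j > -7
Then branch requires u < 5*j and u <= 4 and j > -7; else branch requires ((j != 2*u - 7 and u = 14) -> (2*u != -13 and 4*u > 25 and u <= 4 and u > -2)) and ((not (j != 2*u - 7 and u = 14)) -> (4*j > -3 and j <= 7 and j > -7)).
Before the if: (3*j < -6 -> (u < 5*j and u <= 4 and j > -7)) and ((not (3*j < -6)) -> (((j != 2*u - 7 and u = 14) -> (2*u != -13 and 4*u > 25 and u <= 4 and u > -2)) and ((not (j != 2*u - 7 and u = 14)) -> (4*j > -3 and j <= 7 and j > -7))))
Answer: WP = (3*j < -6 -> (u < 5*j and u <= 4 and j > -7)) and ((not (3*j < -6)) -> (((j != 2*u - 7 and u = 14) -> (2*u != -13 and 4*u > 25 and u <= 4 and u > -2)) and ((not (j != 2*u - 7 and u = 14)) -> (4*j > -3 and j <= 7 and j > -7))))


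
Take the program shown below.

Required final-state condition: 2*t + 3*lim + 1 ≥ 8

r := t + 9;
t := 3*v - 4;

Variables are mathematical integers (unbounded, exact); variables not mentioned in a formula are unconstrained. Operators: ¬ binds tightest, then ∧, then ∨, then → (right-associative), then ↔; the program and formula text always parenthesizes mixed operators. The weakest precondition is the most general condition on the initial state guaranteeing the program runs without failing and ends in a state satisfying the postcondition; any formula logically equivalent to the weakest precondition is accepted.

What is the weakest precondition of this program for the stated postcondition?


Working backward. After the program, the postcondition 2*t + 3*lim + 1 ≥ 8 must hold; in canonical form it is 3*lim + 2*t ≥ 7.
Before t := 3*v - 4: 3*lim + 6*v ≥ 15
Before r := t + 9: 3*lim + 6*v ≥ 15
Answer: WP = 3*lim + 6*v ≥ 15


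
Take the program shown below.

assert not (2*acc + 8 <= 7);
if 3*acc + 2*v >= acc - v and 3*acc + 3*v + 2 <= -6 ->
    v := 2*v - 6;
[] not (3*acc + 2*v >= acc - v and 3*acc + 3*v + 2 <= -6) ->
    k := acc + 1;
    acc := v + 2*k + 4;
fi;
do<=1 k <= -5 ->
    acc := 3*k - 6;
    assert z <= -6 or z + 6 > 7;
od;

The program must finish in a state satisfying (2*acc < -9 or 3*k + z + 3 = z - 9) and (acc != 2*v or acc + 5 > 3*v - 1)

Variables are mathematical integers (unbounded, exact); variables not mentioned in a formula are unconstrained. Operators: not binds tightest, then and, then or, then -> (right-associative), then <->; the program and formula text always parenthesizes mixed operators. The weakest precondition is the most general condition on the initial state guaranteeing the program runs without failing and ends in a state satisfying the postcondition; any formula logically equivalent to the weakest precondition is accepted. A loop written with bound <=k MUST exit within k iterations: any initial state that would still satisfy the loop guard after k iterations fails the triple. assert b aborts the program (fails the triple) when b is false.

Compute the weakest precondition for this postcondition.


Working backward. After the program, the postcondition (2*acc < -9 or 3*k + z + 3 = z - 9) and (acc != 2*v or acc + 5 > 3*v - 1) must hold; in canonical form it is (2*acc < -9 or 3*k = -12) and (acc != 2*v or acc > 3*v - 6).
Before the loop (bound <=1), unroll the exhaustion recursion (WP_0 = exit-now case; WP_j = one more guarded iteration, up to j = 1):
  WP_0: (not (k <= -5)) and (2*acc < -9 or 3*k = -12) and (acc != 2*v or acc > 3*v - 6)
  WP_1: (k <= -5 -> ((z <= -6 or z > 1) and (not (k <= -5)) and (6*k < 3 or 3*k = -12) and (3*k != 2*v + 6 or 3*k > 3*v))) and ((not (k <= -5)) -> ((2*acc < -9 or 3*k = -12) and (acc != 2*v or acc > 3*v - 6)))
So before the loop: (k <= -5 -> ((z <= -6 or z > 1) and (not (k <= -5)) and (6*k < 3 or 3*k = -12) and (3*k != 2*v + 6 or 3*k > 3*v))) and ((not (k <= -5)) -> ((2*acc < -9 or 3*k = -12) and (acc != 2*v or acc > 3*v - 6)))
Then branch requires (k <= -5 -> ((z <= -6 or z > 1) and (not (k <= -5)) and (6*k < 3 or 3*k = -12) and (3*k != 4*v - 6 or 3*k > 6*v - 18))) and ((not (k <= -5)) -> ((2*acc < -9 or 3*k = -12) and (acc != 4*v - 12 or acc > 6*v - 24))); else branch requires (acc <= -6 -> ((z <= -6 or z > 1) and (not (acc <= -6)) and (6*acc < -3 or 3*acc = -15) and (3*acc != 2*v + 3 or 3*acc > 3*v - 3))) and ((not (acc <= -6)) -> ((4*acc + 2*v < -21 or 3*acc = -15) and (2*acc != v - 6 or 2*acc > 2*v - 12))).
Before the if: ((2*acc + 3*v >= 0 and 3*acc + 3*v <= -8) -> ((k <= -5 -> ((z <= -6 or z > 1) and (not (k <= -5)) and (6*k < 3 or 3*k = -12) and (3*k != 4*v - 6 or 3*k > 6*v - 18))) and ((not (k <= -5)) -> ((2*acc < -9 or 3*k = -12) and (acc != 4*v - 12 or acc > 6*v - 24))))) and ((not (2*acc + 3*v >= 0 and 3*acc + 3*v <= -8)) -> ((acc <= -6 -> ((z <= -6 or z > 1) and (not (acc <= -6)) and (6*acc < -3 or 3*acc = -15) and (3*acc != 2*v + 3 or 3*acc > 3*v - 3))) and ((not (acc <= -6)) -> ((4*acc + 2*v < -21 or 3*acc = -15) and (2*acc != v - 6 or 2*acc > 2*v - 12)))))
Before assert not (2*acc + 8 <= 7): (not (2*acc <= -1)) and ((2*acc + 3*v >= 0 and 3*acc + 3*v <= -8) -> ((k <= -5 -> ((z <= -6 or z > 1) and (not (k <= -5)) and (6*k < 3 or 3*k = -12) and (3*k != 4*v - 6 or 3*k > 6*v - 18))) and ((not (k <= -5)) -> ((2*acc < -9 or 3*k = -12) and (acc != 4*v - 12 or acc > 6*v - 24))))) and ((not (2*acc + 3*v >= 0 and 3*acc + 3*v <= -8)) -> ((acc <= -6 -> ((z <= -6 or z > 1) and (not (acc <= -6)) and (6*acc < -3 or 3*acc = -15) and (3*acc != 2*v + 3 or 3*acc > 3*v - 3))) and ((not (acc <= -6)) -> ((4*acc + 2*v < -21 or 3*acc = -15) and (2*acc != v - 6 or 2*acc > 2*v - 12)))))
Answer: WP = (not (2*acc <= -1)) and ((2*acc + 3*v >= 0 and 3*acc + 3*v <= -8) -> ((k <= -5 -> ((z <= -6 or z > 1) and (not (k <= -5)) and (6*k < 3 or 3*k = -12) and (3*k != 4*v - 6 or 3*k > 6*v - 18))) and ((not (k <= -5)) -> ((2*acc < -9 or 3*k = -12) and (acc != 4*v - 12 or acc > 6*v - 24))))) and ((not (2*acc + 3*v >= 0 and 3*acc + 3*v <= -8)) -> ((acc <= -6 -> ((z <= -6 or z > 1) and (not (acc <= -6)) and (6*acc < -3 or 3*acc = -15) and (3*acc != 2*v + 3 or 3*acc > 3*v - 3))) and ((not (acc <= -6)) -> ((4*acc + 2*v < -21 or 3*acc = -15) and (2*acc != v - 6 or 2*acc > 2*v - 12)))))


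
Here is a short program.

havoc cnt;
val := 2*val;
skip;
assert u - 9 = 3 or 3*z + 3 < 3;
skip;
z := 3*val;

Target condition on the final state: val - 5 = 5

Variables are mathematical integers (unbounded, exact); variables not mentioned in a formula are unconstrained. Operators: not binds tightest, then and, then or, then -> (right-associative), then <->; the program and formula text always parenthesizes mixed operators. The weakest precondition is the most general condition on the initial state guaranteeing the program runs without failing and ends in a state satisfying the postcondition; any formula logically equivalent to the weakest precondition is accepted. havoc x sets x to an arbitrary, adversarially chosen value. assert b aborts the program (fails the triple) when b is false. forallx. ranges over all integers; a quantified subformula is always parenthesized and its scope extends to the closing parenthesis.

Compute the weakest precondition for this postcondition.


Working backward. After the program, the postcondition val - 5 = 5 must hold; in canonical form it is val = 10.
Before z := 3*val: val = 10
Before skip: val = 10
Before assert u - 9 = 3 or 3*z + 3 < 3: (u = 12 or 3*z < 0) and val = 10
Before skip: (u = 12 or 3*z < 0) and val = 10
Before val := 2*val: (u = 12 or 3*z < 0) and 2*val = 10
Before havoc cnt: (u = 12 or 3*z < 0) and 2*val = 10
Answer: WP = (u = 12 or 3*z < 0) and 2*val = 10
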